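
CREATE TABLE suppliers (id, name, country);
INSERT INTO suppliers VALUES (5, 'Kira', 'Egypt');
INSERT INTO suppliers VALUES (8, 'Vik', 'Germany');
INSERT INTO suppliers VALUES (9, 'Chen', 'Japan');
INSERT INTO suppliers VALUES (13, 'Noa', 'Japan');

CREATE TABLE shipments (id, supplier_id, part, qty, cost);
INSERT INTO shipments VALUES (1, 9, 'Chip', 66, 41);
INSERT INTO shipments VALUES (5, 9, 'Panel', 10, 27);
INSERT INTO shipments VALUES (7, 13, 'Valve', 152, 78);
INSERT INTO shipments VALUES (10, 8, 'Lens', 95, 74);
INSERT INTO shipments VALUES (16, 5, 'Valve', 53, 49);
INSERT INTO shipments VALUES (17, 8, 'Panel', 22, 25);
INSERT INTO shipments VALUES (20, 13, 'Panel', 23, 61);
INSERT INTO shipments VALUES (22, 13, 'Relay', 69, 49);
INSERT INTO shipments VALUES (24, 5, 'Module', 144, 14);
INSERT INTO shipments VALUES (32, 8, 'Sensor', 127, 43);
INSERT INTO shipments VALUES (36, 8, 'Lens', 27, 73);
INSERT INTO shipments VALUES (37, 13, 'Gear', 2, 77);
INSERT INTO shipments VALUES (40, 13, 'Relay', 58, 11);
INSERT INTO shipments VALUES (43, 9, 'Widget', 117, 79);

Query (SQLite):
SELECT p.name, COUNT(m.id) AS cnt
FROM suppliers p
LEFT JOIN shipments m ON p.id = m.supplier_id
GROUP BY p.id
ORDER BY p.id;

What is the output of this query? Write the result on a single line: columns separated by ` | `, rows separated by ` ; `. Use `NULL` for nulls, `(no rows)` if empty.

LEFT JOIN keeps every suppliers row; unmatched ones get NULL for shipments columns.
Group by suppliers.id and compute COUNT(m.id). COUNT(col) of an all-NULL group is 0.
  5: ids {16, 24} → COUNT(m.id)=2
  8: ids {10, 17, 32, 36} → COUNT(m.id)=4
  9: ids {1, 5, 43} → COUNT(m.id)=3
  13: ids {7, 20, 22, 37, 40} → COUNT(m.id)=5

Kira | 2 ; Vik | 4 ; Chen | 3 ; Noa | 5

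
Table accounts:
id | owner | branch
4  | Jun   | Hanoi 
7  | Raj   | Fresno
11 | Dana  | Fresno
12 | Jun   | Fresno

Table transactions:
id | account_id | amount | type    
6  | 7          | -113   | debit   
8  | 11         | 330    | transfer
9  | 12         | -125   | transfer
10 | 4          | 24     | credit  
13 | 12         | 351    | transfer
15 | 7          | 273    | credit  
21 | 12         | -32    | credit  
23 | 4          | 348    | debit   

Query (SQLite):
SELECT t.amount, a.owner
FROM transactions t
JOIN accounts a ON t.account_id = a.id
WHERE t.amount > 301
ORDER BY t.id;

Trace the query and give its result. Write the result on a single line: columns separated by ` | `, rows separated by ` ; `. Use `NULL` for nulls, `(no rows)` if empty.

330 | Dana ; 351 | Jun ; 348 | Jun

Each transactions row matches the accounts row where account_id = accounts.id.
Then keep rows with t.amount > 301.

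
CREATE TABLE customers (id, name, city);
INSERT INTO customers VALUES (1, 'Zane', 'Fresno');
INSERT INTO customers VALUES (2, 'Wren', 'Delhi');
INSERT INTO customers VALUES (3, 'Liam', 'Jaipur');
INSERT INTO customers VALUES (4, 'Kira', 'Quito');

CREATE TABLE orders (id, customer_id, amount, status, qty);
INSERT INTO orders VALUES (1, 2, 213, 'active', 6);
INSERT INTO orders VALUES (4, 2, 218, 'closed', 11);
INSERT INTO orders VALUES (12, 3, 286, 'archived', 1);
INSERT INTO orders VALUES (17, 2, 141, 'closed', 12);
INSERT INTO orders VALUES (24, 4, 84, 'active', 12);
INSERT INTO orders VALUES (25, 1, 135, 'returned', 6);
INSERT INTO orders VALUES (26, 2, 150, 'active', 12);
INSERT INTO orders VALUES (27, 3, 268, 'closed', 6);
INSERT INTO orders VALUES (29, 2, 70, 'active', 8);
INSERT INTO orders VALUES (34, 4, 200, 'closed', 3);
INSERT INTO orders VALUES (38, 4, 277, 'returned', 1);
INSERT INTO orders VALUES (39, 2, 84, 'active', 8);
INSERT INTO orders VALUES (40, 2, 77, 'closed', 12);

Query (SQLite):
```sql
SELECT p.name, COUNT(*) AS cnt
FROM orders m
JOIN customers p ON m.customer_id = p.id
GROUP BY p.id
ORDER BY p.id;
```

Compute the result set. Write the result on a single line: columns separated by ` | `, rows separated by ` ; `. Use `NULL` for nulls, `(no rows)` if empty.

Join each orders row to its customers via customer_id.
Group joined rows by customers.id; compute COUNT(*) per group.
  1: ids {25} → COUNT(*)=1
  2: ids {1, 4, 17, 26, 29, 39, 40} → COUNT(*)=7
  3: ids {12, 27} → COUNT(*)=2
  4: ids {24, 34, 38} → COUNT(*)=3

Zane | 1 ; Wren | 7 ; Liam | 2 ; Kira | 3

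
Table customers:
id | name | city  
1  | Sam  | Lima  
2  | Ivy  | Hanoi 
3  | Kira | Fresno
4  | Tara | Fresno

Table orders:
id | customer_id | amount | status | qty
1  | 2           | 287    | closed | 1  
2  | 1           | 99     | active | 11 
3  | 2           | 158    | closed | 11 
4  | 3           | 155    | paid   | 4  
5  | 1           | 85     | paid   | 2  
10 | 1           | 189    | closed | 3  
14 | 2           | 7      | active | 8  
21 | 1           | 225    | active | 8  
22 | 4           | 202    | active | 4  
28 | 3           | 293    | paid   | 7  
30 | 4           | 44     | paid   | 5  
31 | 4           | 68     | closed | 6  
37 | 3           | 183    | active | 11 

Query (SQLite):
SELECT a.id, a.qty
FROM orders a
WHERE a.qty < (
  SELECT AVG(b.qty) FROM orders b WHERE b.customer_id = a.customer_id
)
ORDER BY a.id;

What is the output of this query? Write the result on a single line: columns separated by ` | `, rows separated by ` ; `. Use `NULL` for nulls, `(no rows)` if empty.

1 | 1 ; 4 | 4 ; 5 | 2 ; 10 | 3 ; 22 | 4 ; 28 | 7

For each orders row a, compute AVG(qty) over rows sharing a.customer_id.
Keep row a if a.qty < that per-group AVG.
  customer_id=1: AVG(qty) = 6.0
  customer_id=2: AVG(qty) = 6.666667
  customer_id=3: AVG(qty) = 7.333333
  customer_id=4: AVG(qty) = 5.0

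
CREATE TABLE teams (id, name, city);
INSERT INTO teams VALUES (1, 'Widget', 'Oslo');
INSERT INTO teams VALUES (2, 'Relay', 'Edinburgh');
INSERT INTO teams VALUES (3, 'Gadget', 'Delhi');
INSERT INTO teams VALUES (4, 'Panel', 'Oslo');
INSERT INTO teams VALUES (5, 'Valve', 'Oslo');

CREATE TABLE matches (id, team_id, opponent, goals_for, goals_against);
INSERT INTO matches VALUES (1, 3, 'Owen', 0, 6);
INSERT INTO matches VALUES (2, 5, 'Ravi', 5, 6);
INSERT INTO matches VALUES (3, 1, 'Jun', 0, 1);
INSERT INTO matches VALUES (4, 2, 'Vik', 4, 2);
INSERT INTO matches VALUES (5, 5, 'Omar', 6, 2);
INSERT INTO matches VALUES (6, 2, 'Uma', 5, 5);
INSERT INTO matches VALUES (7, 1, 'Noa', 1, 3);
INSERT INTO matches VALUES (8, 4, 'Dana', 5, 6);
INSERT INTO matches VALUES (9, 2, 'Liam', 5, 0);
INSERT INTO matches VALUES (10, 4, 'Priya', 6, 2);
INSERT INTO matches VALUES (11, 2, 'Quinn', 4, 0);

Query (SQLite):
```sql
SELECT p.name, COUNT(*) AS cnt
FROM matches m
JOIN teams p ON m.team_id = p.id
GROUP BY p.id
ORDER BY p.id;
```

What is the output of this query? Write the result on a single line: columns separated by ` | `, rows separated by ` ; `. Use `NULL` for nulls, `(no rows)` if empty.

Widget | 2 ; Relay | 4 ; Gadget | 1 ; Panel | 2 ; Valve | 2

Join each matches row to its teams via team_id.
Group joined rows by teams.id; compute COUNT(*) per group.
  1: ids {3, 7} → COUNT(*)=2
  2: ids {4, 6, 9, 11} → COUNT(*)=4
  3: ids {1} → COUNT(*)=1
  4: ids {8, 10} → COUNT(*)=2
  5: ids {2, 5} → COUNT(*)=2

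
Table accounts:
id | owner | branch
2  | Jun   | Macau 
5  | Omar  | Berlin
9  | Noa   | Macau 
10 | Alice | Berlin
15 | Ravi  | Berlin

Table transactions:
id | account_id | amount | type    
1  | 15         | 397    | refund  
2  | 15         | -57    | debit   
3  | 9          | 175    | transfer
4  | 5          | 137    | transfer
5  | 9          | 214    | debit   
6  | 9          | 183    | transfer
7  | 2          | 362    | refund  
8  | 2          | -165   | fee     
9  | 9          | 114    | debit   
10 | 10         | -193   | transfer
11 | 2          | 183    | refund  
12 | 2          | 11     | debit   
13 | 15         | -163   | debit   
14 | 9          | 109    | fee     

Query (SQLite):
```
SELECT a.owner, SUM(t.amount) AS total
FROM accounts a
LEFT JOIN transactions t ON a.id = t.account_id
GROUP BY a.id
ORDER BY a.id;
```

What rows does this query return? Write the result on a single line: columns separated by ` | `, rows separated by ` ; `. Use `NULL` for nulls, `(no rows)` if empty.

LEFT JOIN keeps every accounts row; unmatched ones get NULL for transactions columns.
Group by accounts.id and compute SUM(t.amount). SUM over an all-NULL group is NULL.
  2: ids {7, 8, 11, 12} → SUM(t.amount)=391
  5: ids {4} → SUM(t.amount)=137
  9: ids {3, 5, 6, 9, 14} → SUM(t.amount)=795
  10: ids {10} → SUM(t.amount)=-193
  15: ids {1, 2, 13} → SUM(t.amount)=177

Jun | 391 ; Omar | 137 ; Noa | 795 ; Alice | -193 ; Ravi | 177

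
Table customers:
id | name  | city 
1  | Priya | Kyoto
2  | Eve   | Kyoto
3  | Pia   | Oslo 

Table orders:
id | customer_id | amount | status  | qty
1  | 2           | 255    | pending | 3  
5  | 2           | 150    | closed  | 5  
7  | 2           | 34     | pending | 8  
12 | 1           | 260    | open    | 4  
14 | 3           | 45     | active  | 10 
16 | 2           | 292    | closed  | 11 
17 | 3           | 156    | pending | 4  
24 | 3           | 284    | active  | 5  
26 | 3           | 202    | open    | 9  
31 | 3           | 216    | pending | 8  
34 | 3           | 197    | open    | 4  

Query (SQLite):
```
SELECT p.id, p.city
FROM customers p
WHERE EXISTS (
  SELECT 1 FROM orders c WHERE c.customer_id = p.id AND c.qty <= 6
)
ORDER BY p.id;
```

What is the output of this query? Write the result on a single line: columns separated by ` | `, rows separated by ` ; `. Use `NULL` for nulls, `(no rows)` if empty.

1 | Kyoto ; 2 | Kyoto ; 3 | Oslo

For each customers row, check whether any orders with matching customer_id has qty <= 6.
Keep rows where that is true.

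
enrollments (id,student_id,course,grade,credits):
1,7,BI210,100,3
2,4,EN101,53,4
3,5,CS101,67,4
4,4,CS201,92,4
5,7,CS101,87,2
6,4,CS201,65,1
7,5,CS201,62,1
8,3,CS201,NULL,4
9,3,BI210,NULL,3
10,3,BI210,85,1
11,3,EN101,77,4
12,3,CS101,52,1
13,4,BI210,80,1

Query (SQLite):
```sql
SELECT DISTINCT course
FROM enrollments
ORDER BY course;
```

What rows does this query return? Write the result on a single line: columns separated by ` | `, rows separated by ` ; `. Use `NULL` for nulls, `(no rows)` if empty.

Collect distinct course values from enrollments.

BI210 ; CS101 ; CS201 ; EN101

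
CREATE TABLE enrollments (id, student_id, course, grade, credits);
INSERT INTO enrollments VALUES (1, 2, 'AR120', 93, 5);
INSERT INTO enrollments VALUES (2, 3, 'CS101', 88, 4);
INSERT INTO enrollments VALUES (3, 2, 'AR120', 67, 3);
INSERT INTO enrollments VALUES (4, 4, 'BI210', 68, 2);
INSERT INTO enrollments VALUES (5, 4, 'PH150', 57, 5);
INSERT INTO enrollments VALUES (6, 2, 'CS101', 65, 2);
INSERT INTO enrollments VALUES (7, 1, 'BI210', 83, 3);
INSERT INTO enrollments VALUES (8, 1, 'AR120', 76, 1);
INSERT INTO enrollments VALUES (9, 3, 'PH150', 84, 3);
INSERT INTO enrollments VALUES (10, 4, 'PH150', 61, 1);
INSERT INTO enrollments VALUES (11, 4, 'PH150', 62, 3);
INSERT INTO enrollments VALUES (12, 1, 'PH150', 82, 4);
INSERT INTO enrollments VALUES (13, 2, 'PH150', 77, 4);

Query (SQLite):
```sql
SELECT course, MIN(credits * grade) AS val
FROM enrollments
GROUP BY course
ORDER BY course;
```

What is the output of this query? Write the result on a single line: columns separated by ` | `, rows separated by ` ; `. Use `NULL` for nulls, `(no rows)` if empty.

For each row compute credits * grade.
Group by course; take MIN of the expression per group.
  AR120: ids {1, 3, 8} → MIN(credits * grade)=76
  BI210: ids {4, 7} → MIN(credits * grade)=136
  CS101: ids {2, 6} → MIN(credits * grade)=130
  PH150: ids {5, 9, 10, 11, 12, 13} → MIN(credits * grade)=61

AR120 | 76 ; BI210 | 136 ; CS101 | 130 ; PH150 | 61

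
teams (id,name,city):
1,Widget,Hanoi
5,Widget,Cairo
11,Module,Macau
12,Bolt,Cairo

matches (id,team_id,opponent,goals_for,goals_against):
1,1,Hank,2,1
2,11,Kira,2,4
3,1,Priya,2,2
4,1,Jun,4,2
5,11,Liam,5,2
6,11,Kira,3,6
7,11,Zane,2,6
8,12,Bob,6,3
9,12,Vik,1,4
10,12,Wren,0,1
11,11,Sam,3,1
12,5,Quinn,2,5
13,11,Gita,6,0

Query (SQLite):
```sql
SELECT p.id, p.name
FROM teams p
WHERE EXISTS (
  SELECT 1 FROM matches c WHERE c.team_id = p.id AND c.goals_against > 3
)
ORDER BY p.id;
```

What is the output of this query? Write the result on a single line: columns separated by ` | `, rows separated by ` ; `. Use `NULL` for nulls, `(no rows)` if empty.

5 | Widget ; 11 | Module ; 12 | Bolt

For each teams row, check whether any matches with matching team_id has goals_against > 3.
Keep rows where that is true.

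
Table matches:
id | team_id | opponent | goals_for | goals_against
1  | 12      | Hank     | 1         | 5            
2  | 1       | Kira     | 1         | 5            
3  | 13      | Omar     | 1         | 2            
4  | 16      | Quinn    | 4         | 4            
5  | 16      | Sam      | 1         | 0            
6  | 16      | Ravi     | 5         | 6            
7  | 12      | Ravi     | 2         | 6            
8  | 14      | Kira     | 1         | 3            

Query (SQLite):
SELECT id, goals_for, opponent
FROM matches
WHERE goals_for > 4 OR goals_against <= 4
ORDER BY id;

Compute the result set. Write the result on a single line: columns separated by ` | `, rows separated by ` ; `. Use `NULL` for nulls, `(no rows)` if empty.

3 | 1 | Omar ; 4 | 4 | Quinn ; 5 | 1 | Sam ; 6 | 5 | Ravi ; 8 | 1 | Kira

goals_for > 4: ids {6}
goals_against <= 4: ids {3, 4, 5, 8}
Combine with OR.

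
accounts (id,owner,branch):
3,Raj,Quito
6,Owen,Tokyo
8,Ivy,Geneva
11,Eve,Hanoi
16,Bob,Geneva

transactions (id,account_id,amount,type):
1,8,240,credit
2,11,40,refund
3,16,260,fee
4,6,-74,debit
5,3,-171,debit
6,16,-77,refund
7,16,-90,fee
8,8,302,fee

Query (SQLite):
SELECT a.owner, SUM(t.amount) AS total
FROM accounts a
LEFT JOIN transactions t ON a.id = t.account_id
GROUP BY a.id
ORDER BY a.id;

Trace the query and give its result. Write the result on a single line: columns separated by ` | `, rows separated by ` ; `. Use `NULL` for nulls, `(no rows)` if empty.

Raj | -171 ; Owen | -74 ; Ivy | 542 ; Eve | 40 ; Bob | 93

LEFT JOIN keeps every accounts row; unmatched ones get NULL for transactions columns.
Group by accounts.id and compute SUM(t.amount). SUM over an all-NULL group is NULL.
  3: ids {5} → SUM(t.amount)=-171
  6: ids {4} → SUM(t.amount)=-74
  8: ids {1, 8} → SUM(t.amount)=542
  11: ids {2} → SUM(t.amount)=40
  16: ids {3, 6, 7} → SUM(t.amount)=93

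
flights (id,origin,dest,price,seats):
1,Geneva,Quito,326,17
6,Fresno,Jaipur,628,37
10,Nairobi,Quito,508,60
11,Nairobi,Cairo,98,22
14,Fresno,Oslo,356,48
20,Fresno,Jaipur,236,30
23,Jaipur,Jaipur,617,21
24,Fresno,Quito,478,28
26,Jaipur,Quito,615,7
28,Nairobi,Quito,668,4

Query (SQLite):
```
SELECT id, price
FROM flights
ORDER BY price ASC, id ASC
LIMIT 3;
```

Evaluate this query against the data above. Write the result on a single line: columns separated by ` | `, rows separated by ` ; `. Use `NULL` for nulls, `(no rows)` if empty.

11 | 98 ; 20 | 236 ; 1 | 326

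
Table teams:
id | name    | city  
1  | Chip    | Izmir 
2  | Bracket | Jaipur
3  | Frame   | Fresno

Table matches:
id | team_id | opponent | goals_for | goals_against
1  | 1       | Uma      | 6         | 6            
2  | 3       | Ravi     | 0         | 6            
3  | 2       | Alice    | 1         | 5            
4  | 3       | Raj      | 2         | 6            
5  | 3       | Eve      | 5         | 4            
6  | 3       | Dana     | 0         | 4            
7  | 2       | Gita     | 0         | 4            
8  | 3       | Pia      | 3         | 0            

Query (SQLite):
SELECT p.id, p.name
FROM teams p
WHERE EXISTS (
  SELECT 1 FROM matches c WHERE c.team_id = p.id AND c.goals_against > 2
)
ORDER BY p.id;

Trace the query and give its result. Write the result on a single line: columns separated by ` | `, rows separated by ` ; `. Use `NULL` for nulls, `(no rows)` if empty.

For each teams row, check whether any matches with matching team_id has goals_against > 2.
Keep rows where that is true.

1 | Chip ; 2 | Bracket ; 3 | Frame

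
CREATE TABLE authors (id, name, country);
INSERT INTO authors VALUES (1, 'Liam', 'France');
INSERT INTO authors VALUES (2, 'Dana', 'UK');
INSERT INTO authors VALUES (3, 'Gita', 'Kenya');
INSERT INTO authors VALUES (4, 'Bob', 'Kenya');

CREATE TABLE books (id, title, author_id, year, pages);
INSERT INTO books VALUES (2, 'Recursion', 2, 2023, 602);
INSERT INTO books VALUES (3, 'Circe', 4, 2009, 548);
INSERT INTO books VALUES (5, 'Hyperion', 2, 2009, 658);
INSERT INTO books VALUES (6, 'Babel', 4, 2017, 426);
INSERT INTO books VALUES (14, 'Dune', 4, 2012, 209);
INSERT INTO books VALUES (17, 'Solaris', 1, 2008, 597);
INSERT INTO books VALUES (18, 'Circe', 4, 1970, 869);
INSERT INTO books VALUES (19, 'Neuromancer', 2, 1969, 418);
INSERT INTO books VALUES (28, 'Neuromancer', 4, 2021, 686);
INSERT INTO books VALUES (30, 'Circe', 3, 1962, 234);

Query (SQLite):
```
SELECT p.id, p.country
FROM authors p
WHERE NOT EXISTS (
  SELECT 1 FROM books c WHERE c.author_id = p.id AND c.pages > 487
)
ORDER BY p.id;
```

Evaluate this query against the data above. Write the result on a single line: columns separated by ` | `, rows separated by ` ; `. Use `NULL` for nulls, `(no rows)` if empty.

3 | Kenya

For each authors row, check whether any books with matching author_id has pages > 487.
Keep rows where that is false.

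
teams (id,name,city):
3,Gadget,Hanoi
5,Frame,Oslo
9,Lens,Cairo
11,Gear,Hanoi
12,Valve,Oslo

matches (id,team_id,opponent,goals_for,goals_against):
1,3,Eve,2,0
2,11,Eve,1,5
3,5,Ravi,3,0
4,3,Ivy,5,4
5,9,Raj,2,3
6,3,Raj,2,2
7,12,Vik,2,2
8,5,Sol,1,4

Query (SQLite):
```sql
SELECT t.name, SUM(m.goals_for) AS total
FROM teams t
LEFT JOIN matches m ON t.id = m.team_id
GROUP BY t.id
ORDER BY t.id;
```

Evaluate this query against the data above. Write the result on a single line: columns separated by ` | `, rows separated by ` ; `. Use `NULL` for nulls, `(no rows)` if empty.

LEFT JOIN keeps every teams row; unmatched ones get NULL for matches columns.
Group by teams.id and compute SUM(m.goals_for). SUM over an all-NULL group is NULL.
  3: ids {1, 4, 6} → SUM(m.goals_for)=9
  5: ids {3, 8} → SUM(m.goals_for)=4
  9: ids {5} → SUM(m.goals_for)=2
  11: ids {2} → SUM(m.goals_for)=1
  12: ids {7} → SUM(m.goals_for)=2

Gadget | 9 ; Frame | 4 ; Lens | 2 ; Gear | 1 ; Valve | 2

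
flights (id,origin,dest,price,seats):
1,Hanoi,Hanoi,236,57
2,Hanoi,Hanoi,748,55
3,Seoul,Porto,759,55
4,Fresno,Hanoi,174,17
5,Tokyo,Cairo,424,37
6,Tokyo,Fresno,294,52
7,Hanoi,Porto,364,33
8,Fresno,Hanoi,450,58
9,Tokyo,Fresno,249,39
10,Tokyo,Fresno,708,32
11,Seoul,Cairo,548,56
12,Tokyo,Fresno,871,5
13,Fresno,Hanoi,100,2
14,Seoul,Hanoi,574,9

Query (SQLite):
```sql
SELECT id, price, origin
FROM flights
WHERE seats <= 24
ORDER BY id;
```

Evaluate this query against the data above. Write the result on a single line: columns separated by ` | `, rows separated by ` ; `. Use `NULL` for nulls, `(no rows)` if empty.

4 | 174 | Fresno ; 12 | 871 | Tokyo ; 13 | 100 | Fresno ; 14 | 574 | Seoul

seats <= 24: ids {4, 12, 13, 14}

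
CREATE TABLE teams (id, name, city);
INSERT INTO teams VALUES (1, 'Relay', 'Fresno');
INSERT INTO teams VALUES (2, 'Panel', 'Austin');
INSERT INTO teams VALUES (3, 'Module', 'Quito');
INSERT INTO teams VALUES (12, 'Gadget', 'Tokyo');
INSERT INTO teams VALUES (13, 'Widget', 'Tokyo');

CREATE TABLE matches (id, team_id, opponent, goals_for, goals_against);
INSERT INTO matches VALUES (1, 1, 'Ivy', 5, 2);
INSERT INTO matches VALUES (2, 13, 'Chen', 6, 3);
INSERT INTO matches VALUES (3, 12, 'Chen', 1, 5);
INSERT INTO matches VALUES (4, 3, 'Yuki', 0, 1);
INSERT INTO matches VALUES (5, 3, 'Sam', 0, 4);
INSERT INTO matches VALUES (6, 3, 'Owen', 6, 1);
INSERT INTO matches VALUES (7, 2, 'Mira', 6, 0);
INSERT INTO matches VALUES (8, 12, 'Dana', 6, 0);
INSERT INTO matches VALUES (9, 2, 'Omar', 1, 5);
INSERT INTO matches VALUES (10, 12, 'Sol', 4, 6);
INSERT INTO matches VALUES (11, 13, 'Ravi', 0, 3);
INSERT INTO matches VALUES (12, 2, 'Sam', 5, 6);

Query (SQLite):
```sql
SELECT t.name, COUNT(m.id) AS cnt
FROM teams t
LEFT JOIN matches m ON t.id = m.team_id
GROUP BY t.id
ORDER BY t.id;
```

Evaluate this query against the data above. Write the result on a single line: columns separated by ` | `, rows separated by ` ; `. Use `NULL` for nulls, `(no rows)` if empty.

LEFT JOIN keeps every teams row; unmatched ones get NULL for matches columns.
Group by teams.id and compute COUNT(m.id). COUNT(col) of an all-NULL group is 0.
  1: ids {1} → COUNT(m.id)=1
  2: ids {7, 9, 12} → COUNT(m.id)=3
  3: ids {4, 5, 6} → COUNT(m.id)=3
  12: ids {3, 8, 10} → COUNT(m.id)=3
  13: ids {2, 11} → COUNT(m.id)=2

Relay | 1 ; Panel | 3 ; Module | 3 ; Gadget | 3 ; Widget | 2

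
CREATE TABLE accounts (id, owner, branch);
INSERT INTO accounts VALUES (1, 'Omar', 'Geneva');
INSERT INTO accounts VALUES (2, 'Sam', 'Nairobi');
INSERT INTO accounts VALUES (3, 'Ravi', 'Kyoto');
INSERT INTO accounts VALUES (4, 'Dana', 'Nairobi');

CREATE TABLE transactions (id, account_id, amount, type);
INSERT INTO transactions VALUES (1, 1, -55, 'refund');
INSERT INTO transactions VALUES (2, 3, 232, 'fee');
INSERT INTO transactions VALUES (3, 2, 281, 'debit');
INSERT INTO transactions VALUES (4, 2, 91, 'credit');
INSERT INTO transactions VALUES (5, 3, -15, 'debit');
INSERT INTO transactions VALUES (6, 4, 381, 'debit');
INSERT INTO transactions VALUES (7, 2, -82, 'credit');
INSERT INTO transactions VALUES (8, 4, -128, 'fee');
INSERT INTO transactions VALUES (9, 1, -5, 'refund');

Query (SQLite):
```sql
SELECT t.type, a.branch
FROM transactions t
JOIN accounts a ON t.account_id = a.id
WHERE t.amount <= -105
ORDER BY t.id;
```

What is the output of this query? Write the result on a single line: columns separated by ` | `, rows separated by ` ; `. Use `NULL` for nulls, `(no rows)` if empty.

Each transactions row matches the accounts row where account_id = accounts.id.
Then keep rows with t.amount <= -105.

fee | Nairobi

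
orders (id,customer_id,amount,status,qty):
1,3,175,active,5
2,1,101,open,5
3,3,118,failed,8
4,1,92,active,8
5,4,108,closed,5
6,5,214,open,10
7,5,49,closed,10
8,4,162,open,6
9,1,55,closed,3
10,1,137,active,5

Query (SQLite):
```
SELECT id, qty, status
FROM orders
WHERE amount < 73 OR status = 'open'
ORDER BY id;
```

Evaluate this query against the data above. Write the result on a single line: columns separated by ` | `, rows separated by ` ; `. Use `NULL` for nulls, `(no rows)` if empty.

amount < 73: ids {7, 9}
status = 'open': ids {2, 6, 8}
Combine with OR.

2 | 5 | open ; 6 | 10 | open ; 7 | 10 | closed ; 8 | 6 | open ; 9 | 3 | closed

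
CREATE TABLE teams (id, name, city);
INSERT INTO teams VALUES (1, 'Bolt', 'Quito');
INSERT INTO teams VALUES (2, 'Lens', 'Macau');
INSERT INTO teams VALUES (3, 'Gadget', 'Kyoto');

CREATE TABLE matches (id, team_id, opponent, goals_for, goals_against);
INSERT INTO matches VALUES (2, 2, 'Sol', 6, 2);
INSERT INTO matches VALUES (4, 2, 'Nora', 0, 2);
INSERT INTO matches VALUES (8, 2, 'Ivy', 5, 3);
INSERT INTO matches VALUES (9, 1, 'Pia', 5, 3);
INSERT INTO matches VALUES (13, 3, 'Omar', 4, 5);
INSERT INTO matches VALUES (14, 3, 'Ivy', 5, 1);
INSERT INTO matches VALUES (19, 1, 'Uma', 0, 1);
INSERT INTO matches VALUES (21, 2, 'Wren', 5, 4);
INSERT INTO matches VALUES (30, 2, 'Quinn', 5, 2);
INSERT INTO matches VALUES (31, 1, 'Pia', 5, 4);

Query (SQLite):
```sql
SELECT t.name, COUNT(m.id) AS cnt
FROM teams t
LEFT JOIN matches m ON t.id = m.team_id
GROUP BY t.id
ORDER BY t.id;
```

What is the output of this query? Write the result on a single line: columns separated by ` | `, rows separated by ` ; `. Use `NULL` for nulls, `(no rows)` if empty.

Bolt | 3 ; Lens | 5 ; Gadget | 2

LEFT JOIN keeps every teams row; unmatched ones get NULL for matches columns.
Group by teams.id and compute COUNT(m.id). COUNT(col) of an all-NULL group is 0.
  1: ids {9, 19, 31} → COUNT(m.id)=3
  2: ids {2, 4, 8, 21, 30} → COUNT(m.id)=5
  3: ids {13, 14} → COUNT(m.id)=2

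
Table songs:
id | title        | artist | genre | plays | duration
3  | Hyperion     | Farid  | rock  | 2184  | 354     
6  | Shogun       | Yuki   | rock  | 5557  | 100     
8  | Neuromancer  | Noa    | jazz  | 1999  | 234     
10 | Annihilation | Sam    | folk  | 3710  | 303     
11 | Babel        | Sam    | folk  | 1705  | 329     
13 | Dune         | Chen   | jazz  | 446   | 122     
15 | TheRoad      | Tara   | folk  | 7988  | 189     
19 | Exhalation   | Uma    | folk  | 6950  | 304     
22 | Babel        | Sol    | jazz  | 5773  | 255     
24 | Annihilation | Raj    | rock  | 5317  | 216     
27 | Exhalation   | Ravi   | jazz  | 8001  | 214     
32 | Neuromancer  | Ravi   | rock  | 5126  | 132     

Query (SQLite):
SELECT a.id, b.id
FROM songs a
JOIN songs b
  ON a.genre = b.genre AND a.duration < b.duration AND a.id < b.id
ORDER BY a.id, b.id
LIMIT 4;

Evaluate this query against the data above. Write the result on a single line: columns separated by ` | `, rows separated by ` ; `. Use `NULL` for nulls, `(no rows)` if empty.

Pairs (a,b) with same genre, a.duration < b.duration, a.id < b.id.
genre groups: folk:{10,11,15,19} jazz:{8,13,22,27} rock:{3,6,24,32}
Ordered by (a.id, b.id); first 4.

6 | 24 ; 6 | 32 ; 8 | 22 ; 10 | 11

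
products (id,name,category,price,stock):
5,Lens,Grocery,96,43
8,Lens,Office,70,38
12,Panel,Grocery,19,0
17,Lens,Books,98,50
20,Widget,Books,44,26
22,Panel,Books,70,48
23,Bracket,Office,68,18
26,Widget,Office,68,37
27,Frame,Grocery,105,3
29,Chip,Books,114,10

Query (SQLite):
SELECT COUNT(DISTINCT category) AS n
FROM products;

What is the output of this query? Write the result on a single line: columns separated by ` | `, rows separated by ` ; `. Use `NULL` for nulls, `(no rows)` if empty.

3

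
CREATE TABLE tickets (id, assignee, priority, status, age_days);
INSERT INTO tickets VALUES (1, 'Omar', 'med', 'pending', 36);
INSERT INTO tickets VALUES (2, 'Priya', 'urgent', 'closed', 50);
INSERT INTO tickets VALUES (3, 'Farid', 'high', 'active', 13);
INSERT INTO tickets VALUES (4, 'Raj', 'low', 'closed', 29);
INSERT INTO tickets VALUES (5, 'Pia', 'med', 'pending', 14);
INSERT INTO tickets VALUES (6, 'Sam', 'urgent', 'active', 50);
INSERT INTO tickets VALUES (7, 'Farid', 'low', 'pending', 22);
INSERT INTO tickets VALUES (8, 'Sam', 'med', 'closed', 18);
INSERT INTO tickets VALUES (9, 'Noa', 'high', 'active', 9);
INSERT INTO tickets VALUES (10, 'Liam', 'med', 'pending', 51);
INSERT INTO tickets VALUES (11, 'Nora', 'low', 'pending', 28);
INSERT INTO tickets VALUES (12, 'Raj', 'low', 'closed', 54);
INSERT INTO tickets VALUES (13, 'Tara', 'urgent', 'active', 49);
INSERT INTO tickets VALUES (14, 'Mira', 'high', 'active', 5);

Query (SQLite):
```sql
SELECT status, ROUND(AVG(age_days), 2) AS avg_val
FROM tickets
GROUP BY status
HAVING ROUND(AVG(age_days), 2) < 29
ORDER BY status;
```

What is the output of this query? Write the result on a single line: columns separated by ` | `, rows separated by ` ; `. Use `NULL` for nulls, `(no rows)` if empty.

active | 25.2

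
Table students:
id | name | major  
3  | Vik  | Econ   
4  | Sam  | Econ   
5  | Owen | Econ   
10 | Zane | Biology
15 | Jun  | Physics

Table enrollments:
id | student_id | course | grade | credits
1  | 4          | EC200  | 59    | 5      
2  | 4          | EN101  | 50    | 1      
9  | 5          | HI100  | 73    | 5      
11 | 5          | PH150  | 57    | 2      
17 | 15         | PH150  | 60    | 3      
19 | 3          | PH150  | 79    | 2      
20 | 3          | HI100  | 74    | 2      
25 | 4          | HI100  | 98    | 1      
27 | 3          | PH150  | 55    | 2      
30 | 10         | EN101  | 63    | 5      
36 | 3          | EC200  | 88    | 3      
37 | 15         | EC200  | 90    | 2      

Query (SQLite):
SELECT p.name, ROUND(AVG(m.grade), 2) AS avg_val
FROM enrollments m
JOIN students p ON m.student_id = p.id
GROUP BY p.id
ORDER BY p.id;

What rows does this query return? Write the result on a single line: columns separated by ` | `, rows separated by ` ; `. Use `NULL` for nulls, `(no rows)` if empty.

Join each enrollments row to its students via student_id.
Group joined rows by students.id; compute ROUND(AVG(m.grade), 2) per group.
  3: ids {19, 20, 27, 36} → ROUND(AVG(m.grade), 2)=74
  4: ids {1, 2, 25} → ROUND(AVG(m.grade), 2)=69
  5: ids {9, 11} → ROUND(AVG(m.grade), 2)=65
  10: ids {30} → ROUND(AVG(m.grade), 2)=63
  15: ids {17, 37} → ROUND(AVG(m.grade), 2)=75

Vik | 74 ; Sam | 69 ; Owen | 65 ; Zane | 63 ; Jun | 75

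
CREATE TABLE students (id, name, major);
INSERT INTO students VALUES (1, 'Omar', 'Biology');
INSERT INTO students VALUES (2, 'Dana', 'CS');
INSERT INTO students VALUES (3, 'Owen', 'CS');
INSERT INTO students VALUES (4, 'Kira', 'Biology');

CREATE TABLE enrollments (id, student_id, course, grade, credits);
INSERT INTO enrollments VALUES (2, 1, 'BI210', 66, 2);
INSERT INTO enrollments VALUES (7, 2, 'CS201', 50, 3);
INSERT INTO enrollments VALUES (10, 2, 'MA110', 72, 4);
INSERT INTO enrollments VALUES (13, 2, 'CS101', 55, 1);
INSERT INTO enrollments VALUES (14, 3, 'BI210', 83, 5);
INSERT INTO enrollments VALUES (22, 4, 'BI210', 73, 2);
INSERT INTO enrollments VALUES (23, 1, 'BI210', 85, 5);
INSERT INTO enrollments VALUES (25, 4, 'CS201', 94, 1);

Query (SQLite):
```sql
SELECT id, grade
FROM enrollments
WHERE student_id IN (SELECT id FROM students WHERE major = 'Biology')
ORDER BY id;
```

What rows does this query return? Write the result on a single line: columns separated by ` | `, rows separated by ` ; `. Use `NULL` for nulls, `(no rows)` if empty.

2 | 66 ; 22 | 73 ; 23 | 85 ; 25 | 94

Inner query: students.id where major = 'Biology'.
Outer: keep enrollments rows whose student_id is in that set.
Inner query → {1, 4}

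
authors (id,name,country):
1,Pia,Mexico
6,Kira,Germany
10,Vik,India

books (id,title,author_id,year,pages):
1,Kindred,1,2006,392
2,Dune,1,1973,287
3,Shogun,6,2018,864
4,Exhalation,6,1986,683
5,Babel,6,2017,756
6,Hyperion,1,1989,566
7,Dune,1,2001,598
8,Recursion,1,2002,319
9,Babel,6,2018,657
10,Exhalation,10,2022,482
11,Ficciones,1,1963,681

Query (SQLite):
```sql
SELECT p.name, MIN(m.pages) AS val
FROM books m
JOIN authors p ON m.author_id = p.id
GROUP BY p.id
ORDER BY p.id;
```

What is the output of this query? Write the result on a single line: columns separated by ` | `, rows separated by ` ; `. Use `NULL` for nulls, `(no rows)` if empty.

Join each books row to its authors via author_id.
Group joined rows by authors.id; compute MIN(m.pages) per group.
  1: ids {1, 2, 6, 7, 8, 11} → MIN(m.pages)=287
  6: ids {3, 4, 5, 9} → MIN(m.pages)=657
  10: ids {10} → MIN(m.pages)=482

Pia | 287 ; Kira | 657 ; Vik | 482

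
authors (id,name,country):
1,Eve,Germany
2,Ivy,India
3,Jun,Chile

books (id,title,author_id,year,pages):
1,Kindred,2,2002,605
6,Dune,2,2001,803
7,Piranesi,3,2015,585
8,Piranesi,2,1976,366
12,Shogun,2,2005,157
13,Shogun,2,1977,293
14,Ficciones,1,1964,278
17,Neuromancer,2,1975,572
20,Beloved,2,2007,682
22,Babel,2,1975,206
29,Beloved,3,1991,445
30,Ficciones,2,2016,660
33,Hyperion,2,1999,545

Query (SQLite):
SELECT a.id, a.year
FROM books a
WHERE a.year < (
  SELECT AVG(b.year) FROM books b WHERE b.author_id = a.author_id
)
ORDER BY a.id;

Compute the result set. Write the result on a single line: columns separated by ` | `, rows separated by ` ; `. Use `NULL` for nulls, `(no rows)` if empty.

8 | 1976 ; 13 | 1977 ; 17 | 1975 ; 22 | 1975 ; 29 | 1991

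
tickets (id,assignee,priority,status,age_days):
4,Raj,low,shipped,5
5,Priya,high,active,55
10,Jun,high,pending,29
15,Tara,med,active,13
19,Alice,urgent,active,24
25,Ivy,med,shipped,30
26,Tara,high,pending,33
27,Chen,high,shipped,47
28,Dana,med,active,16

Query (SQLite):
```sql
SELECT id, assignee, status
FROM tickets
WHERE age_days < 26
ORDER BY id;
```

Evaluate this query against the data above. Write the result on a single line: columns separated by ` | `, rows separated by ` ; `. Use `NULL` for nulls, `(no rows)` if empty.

4 | Raj | shipped ; 15 | Tara | active ; 19 | Alice | active ; 28 | Dana | active

age_days < 26: ids {4, 15, 19, 28}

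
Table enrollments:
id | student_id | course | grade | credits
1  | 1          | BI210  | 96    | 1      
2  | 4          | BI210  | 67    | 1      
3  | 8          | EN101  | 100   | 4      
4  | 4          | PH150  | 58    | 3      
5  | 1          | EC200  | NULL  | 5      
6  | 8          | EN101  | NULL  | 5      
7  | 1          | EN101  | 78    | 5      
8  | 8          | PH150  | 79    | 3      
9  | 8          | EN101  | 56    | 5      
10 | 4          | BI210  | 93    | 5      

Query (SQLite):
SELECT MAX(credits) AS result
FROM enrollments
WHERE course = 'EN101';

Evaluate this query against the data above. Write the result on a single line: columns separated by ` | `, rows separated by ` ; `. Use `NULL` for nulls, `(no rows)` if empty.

5

Rows where course='EN101' → credits values: [4, 5, 5, 5].
MAX of non-NULL values = 5.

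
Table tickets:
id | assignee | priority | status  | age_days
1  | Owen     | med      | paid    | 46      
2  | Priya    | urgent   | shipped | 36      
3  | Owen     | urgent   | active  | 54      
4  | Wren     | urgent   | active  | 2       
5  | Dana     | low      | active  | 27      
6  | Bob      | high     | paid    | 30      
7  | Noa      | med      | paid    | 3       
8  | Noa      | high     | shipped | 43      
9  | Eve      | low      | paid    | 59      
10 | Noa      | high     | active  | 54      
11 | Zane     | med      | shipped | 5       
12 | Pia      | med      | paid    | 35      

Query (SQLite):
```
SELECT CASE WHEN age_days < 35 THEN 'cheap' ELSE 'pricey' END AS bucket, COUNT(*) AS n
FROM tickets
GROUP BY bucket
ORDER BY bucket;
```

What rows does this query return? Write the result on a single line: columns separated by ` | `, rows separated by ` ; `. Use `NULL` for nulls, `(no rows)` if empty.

cheap | 5 ; pricey | 7

Bucket rows by age_days < 35 → 'cheap' else 'pricey'; count each bucket.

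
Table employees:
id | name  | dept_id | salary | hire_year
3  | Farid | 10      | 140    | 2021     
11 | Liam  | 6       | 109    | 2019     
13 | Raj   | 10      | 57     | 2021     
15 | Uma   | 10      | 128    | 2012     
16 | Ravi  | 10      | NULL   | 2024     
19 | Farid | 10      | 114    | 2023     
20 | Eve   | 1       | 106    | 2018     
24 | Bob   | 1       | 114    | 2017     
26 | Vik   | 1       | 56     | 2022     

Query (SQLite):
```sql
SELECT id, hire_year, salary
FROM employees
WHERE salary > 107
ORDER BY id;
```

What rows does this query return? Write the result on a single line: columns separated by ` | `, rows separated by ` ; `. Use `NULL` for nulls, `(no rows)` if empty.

3 | 2021 | 140 ; 11 | 2019 | 109 ; 15 | 2012 | 128 ; 19 | 2023 | 114 ; 24 | 2017 | 114

salary > 107: ids {3, 11, 15, 19, 24}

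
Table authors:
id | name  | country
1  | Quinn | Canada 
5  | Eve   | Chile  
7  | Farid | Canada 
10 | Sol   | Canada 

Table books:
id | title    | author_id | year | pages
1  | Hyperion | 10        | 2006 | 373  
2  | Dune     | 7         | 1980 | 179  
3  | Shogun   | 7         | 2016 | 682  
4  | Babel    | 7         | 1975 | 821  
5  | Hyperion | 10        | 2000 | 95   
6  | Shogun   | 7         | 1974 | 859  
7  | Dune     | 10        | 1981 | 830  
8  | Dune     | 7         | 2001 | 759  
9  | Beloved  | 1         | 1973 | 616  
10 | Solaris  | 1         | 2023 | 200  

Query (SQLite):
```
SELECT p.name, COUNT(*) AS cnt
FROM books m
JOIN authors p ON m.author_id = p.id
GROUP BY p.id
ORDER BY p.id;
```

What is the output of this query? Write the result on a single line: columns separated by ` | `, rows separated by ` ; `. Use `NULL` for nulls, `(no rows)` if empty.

Quinn | 2 ; Farid | 5 ; Sol | 3

Join each books row to its authors via author_id.
Group joined rows by authors.id; compute COUNT(*) per group.
  1: ids {9, 10} → COUNT(*)=2
  7: ids {2, 3, 4, 6, 8} → COUNT(*)=5
  10: ids {1, 5, 7} → COUNT(*)=3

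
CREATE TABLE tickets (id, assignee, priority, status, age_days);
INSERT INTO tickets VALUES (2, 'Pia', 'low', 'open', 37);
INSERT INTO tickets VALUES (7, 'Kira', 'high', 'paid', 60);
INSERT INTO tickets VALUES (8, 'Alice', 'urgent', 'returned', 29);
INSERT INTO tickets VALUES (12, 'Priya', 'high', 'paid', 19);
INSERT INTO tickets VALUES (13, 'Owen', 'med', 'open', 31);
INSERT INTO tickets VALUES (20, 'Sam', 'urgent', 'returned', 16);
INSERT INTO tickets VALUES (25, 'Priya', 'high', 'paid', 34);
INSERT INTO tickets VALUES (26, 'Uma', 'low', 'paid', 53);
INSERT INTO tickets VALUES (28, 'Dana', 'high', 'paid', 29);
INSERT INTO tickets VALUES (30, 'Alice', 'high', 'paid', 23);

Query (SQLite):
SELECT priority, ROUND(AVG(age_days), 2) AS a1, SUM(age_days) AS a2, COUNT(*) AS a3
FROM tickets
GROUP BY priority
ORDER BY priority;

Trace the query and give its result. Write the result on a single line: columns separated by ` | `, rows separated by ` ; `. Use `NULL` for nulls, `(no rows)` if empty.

Group tickets by priority.
Per group compute: ROUND(AVG(age_days), 2), SUM(age_days), COUNT(*).
  high: ids {7, 12, 25, 28, 30} → ROUND(AVG(age_days), 2)=33, SUM(age_days)=165, COUNT(*)=5
  low: ids {2, 26} → ROUND(AVG(age_days), 2)=45, SUM(age_days)=90, COUNT(*)=2
  med: ids {13} → ROUND(AVG(age_days), 2)=31, SUM(age_days)=31, COUNT(*)=1
  urgent: ids {8, 20} → ROUND(AVG(age_days), 2)=22.5, SUM(age_days)=45, COUNT(*)=2

high | 33 | 165 | 5 ; low | 45 | 90 | 2 ; med | 31 | 31 | 1 ; urgent | 22.5 | 45 | 2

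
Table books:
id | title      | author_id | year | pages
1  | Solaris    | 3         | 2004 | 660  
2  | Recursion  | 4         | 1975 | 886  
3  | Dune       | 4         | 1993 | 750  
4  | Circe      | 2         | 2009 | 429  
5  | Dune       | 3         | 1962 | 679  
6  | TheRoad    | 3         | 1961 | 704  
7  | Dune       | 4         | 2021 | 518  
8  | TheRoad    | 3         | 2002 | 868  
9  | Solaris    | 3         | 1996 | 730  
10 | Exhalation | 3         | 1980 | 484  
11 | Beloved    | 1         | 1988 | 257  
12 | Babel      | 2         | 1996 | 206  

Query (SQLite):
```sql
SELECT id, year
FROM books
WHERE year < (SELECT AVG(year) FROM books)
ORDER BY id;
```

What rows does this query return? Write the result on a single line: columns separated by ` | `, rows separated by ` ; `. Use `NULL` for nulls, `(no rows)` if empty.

2 | 1975 ; 5 | 1962 ; 6 | 1961 ; 10 | 1980 ; 11 | 1988

Scalar subquery: AVG(year) over all books rows = 1990.583333 (≈; comparison uses full precision).
Keep rows where year < that value.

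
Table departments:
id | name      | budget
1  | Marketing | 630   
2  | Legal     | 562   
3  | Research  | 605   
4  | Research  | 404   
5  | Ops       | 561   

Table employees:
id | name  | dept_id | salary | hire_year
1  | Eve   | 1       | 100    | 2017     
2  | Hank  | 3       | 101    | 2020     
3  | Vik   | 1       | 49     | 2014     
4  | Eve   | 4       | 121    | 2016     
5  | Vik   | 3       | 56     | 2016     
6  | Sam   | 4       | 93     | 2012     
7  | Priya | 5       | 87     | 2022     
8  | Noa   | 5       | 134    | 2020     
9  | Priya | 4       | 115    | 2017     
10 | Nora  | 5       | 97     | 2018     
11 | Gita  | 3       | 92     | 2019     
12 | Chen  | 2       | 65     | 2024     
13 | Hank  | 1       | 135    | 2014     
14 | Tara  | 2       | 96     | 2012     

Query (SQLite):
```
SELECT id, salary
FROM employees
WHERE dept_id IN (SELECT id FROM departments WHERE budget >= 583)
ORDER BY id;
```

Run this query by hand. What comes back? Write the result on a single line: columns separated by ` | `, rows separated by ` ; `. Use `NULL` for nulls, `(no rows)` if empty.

Inner query: departments.id where budget >= 583.
Outer: keep employees rows whose dept_id is in that set.
Inner query → {1, 3}

1 | 100 ; 2 | 101 ; 3 | 49 ; 5 | 56 ; 11 | 92 ; 13 | 135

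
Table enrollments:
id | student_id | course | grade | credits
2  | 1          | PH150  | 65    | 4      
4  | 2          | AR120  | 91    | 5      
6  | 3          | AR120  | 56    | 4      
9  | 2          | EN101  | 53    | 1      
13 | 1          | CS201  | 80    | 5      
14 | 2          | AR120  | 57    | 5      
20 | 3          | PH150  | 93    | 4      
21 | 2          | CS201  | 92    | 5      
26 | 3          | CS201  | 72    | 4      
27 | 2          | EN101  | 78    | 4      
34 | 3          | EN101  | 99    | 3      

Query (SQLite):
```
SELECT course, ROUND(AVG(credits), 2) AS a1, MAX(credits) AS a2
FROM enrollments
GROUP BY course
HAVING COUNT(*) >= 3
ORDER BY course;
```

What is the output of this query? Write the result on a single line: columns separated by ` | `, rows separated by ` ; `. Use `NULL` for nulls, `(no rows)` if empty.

AR120 | 4.67 | 5 ; CS201 | 4.67 | 5 ; EN101 | 2.67 | 4

Group enrollments by course.
Per group compute: ROUND(AVG(credits), 2), MAX(credits).
HAVING: drop groups with fewer than 3 rows.
  AR120: ids {4, 6, 14} → ROUND(AVG(credits), 2)=4.67, MAX(credits)=5
  CS201: ids {13, 21, 26} → ROUND(AVG(credits), 2)=4.67, MAX(credits)=5
  EN101: ids {9, 27, 34} → ROUND(AVG(credits), 2)=2.67, MAX(credits)=4
  PH150: ids {2, 20} → ROUND(AVG(credits), 2)=4, MAX(credits)=4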